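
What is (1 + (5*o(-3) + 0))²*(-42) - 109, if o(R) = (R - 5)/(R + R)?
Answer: -7733/3 ≈ -2577.7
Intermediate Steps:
o(R) = (-5 + R)/(2*R) (o(R) = (-5 + R)/((2*R)) = (-5 + R)*(1/(2*R)) = (-5 + R)/(2*R))
(1 + (5*o(-3) + 0))²*(-42) - 109 = (1 + (5*((½)*(-5 - 3)/(-3)) + 0))²*(-42) - 109 = (1 + (5*((½)*(-⅓)*(-8)) + 0))²*(-42) - 109 = (1 + (5*(4/3) + 0))²*(-42) - 109 = (1 + (20/3 + 0))²*(-42) - 109 = (1 + 20/3)²*(-42) - 109 = (23/3)²*(-42) - 109 = (529/9)*(-42) - 109 = -7406/3 - 109 = -7733/3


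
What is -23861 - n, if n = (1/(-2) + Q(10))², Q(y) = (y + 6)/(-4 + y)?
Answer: -859165/36 ≈ -23866.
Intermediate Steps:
Q(y) = (6 + y)/(-4 + y)
n = 169/36 (n = (1/(-2) + (6 + 10)/(-4 + 10))² = (-½ + 16/6)² = (-½ + (⅙)*16)² = (-½ + 8/3)² = (13/6)² = 169/36 ≈ 4.6944)
-23861 - n = -23861 - 1*169/36 = -23861 - 169/36 = -859165/36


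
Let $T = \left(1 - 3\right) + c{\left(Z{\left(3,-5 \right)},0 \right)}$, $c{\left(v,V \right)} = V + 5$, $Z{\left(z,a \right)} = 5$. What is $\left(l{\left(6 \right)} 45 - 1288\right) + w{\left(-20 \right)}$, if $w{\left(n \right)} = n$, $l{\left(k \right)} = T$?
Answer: $-1173$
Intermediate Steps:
$c{\left(v,V \right)} = 5 + V$
$T = 3$ ($T = \left(1 - 3\right) + \left(5 + 0\right) = -2 + 5 = 3$)
$l{\left(k \right)} = 3$
$\left(l{\left(6 \right)} 45 - 1288\right) + w{\left(-20 \right)} = \left(3 \cdot 45 - 1288\right) - 20 = \left(135 - 1288\right) - 20 = -1153 - 20 = -1173$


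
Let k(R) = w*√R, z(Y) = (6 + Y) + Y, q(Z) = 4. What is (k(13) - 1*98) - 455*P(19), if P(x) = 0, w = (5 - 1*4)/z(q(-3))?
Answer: -98 + √13/14 ≈ -97.742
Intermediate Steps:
z(Y) = 6 + 2*Y
w = 1/14 (w = (5 - 1*4)/(6 + 2*4) = (5 - 4)/(6 + 8) = 1/14 ≈ 0.071429)
k(R) = √R/14
(k(13) - 1*98) - 455*P(19) = (√13/14 - 1*98) - 455*0 = (√13/14 - 98) + 0 = (-98 + √13/14) + 0 = -98 + √13/14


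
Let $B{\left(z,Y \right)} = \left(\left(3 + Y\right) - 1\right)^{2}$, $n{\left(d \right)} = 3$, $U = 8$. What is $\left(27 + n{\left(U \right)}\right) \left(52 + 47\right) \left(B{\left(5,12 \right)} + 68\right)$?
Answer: $784080$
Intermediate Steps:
$B{\left(z,Y \right)} = \left(2 + Y\right)^{2}$
$\left(27 + n{\left(U \right)}\right) \left(52 + 47\right) \left(B{\left(5,12 \right)} + 68\right) = \left(27 + 3\right) \left(52 + 47\right) \left(\left(2 + 12\right)^{2} + 68\right) = 30 \cdot 99 \left(14^{2} + 68\right) = 2970 \left(196 + 68\right) = 2970 \cdot 264 = 784080$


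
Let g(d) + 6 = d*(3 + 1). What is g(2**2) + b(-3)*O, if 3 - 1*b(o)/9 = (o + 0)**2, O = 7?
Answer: -368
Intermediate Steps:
b(o) = 27 - 9*o**2 (b(o) = 27 - 9*(o + 0)**2 = 27 - 9*o**2)
g(d) = -6 + 4*d (g(d) = -6 + d*(3 + 1) = -6 + d*4 = -6 + 4*d)
g(2**2) + b(-3)*O = (-6 + 4*2**2) + (27 - 9*(-3)**2)*7 = (-6 + 4*4) + (27 - 9*9)*7 = (-6 + 16) + (27 - 81)*7 = 10 - 54*7 = 10 - 378 = -368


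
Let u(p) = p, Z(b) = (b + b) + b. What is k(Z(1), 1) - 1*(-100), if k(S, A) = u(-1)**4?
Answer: 101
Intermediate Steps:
Z(b) = 3*b (Z(b) = 2*b + b = 3*b)
k(S, A) = 1 (k(S, A) = (-1)**4 = 1)
k(Z(1), 1) - 1*(-100) = 1 - 1*(-100) = 1 + 100 = 101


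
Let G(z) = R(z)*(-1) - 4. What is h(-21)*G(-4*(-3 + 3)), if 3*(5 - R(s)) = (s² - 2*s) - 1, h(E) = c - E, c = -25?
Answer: 112/3 ≈ 37.333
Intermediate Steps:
h(E) = -25 - E
R(s) = 16/3 - s²/3 + 2*s/3 (R(s) = 5 - ((s² - 2*s) - 1)/3 = 5 - (-1 + s² - 2*s)/3 = 5 + (⅓ - s²/3 + 2*s/3) = 16/3 - s²/3 + 2*s/3)
G(z) = -28/3 - 2*z/3 + z²/3 (G(z) = (16/3 - z²/3 + 2*z/3)*(-1) - 4 = (-16/3 - 2*z/3 + z²/3) - 4 = -28/3 - 2*z/3 + z²/3)
h(-21)*G(-4*(-3 + 3)) = (-25 - 1*(-21))*(-28/3 - (-8)*(-3 + 3)/3 + (-4*(-3 + 3))²/3) = (-25 + 21)*(-28/3 - (-8)*0/3 + (-4*0)²/3) = -4*(-28/3 - ⅔*0 + (⅓)*0²) = -4*(-28/3 + 0 + (⅓)*0) = -4*(-28/3 + 0 + 0) = -4*(-28/3) = 112/3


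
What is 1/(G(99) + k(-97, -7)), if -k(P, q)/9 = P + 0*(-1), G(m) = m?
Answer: 1/972 ≈ 0.0010288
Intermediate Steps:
k(P, q) = -9*P (k(P, q) = -9*(P + 0*(-1)) = -9*(P + 0) = -9*P)
1/(G(99) + k(-97, -7)) = 1/(99 - 9*(-97)) = 1/(99 + 873) = 1/972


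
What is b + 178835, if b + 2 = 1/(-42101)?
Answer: 7529048132/42101 ≈ 1.7883e+5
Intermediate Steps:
b = -84203/42101 (b = -2 + 1/(-42101) = -2 - 1/42101 = -84203/42101 ≈ -2.0000)
b + 178835 = -84203/42101 + 178835 = 7529048132/42101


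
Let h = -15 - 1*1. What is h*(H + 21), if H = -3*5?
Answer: -96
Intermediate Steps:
h = -16 (h = -15 - 1 = -16)
H = -15
h*(H + 21) = -16*(-15 + 21) = -16*6 = -96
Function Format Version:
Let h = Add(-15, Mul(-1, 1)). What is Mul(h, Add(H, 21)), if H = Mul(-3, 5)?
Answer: -96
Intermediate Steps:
h = -16 (h = Add(-15, -1) = -16)
H = -15
Mul(h, Add(H, 21)) = Mul(-16, Add(-15, 21)) = Mul(-16, 6) = -96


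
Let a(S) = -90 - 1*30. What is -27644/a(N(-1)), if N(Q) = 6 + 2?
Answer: 6911/30 ≈ 230.37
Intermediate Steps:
N(Q) = 8
a(S) = -120 (a(S) = -90 - 30 = -120)
-27644/a(N(-1)) = -27644/(-120) = -27644*(-1/120) = 6911/30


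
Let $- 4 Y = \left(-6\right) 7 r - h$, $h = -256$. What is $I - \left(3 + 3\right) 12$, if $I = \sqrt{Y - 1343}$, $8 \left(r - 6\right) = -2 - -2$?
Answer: $-72 + 8 i \sqrt{21} \approx -72.0 + 36.661 i$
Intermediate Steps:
$r = 6$ ($r = 6 + \frac{-2 - -2}{8} = 6 + \frac{-2 + 2}{8} = 6 + \frac{1}{8} \cdot 0 = 6 + 0 = 6$)
$Y = -1$ ($Y = - \frac{\left(-6\right) 7 \cdot 6 - -256}{4} = - \frac{\left(-42\right) 6 + 256}{4} = - \frac{-252 + 256}{4} = \left(- \frac{1}{4}\right) 4 = -1$)
$I = 8 i \sqrt{21}$ ($I = \sqrt{-1 - 1343} = \sqrt{-1344} = 8 i \sqrt{21} \approx 36.661 i$)
$I - \left(3 + 3\right) 12 = 8 i \sqrt{21} - \left(3 + 3\right) 12 = 8 i \sqrt{21} - 6 \cdot 12 = 8 i \sqrt{21} - 72 = -72 + 8 i \sqrt{21}$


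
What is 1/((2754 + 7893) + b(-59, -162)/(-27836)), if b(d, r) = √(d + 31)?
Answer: 294634011204/3136968317288989 + 13918*I*√7/21958778221022923 ≈ 9.3923e-5 + 1.6769e-12*I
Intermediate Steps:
b(d, r) = √(31 + d)
1/((2754 + 7893) + b(-59, -162)/(-27836)) = 1/((2754 + 7893) + √(31 - 59)/(-27836)) = 1/(10647 + √(-28)*(-1/27836)) = 1/(10647 + (2*I*√7)*(-1/27836)) = 1/(10647 - I*√7/13918)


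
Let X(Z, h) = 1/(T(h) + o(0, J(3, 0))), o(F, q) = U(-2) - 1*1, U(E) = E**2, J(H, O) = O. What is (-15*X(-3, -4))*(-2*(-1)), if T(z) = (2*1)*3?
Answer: -10/3 ≈ -3.3333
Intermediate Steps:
o(F, q) = 3 (o(F, q) = (-2)**2 - 1*1 = 4 - 1 = 3)
T(z) = 6 (T(z) = 2*3 = 6)
X(Z, h) = 1/9 (X(Z, h) = 1/(6 + 3) = 1/9)
(-15*X(-3, -4))*(-2*(-1)) = (-15*1/9)*(-2*(-1)) = -5/3*2 = -10/3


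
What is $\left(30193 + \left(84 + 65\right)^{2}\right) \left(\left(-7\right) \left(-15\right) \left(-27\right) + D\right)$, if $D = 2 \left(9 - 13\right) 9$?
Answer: $-152309358$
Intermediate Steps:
$D = -72$ ($D = 2 \left(9 - 13\right) 9 = 2 \left(-4\right) 9 = \left(-8\right) 9 = -72$)
$\left(30193 + \left(84 + 65\right)^{2}\right) \left(\left(-7\right) \left(-15\right) \left(-27\right) + D\right) = \left(30193 + \left(84 + 65\right)^{2}\right) \left(\left(-7\right) \left(-15\right) \left(-27\right) - 72\right) = \left(30193 + 149^{2}\right) \left(105 \left(-27\right) - 72\right) = \left(30193 + 22201\right) \left(-2835 - 72\right) = 52394 \left(-2907\right) = -152309358$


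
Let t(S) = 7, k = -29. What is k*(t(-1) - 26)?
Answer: 551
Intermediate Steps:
k*(t(-1) - 26) = -29*(7 - 26) = -29*(-19) = 551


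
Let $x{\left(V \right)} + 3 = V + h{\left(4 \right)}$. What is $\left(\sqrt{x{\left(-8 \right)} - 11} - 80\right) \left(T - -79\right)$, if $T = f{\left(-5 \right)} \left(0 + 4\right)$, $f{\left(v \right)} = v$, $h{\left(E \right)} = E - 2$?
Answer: $-4720 + 118 i \sqrt{5} \approx -4720.0 + 263.86 i$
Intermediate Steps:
$h{\left(E \right)} = -2 + E$
$T = -20$ ($T = - 5 \left(0 + 4\right) = \left(-5\right) 4 = -20$)
$x{\left(V \right)} = -1 + V$ ($x{\left(V \right)} = -3 + \left(V + \left(-2 + 4\right)\right) = -3 + \left(V + 2\right) = -3 + \left(2 + V\right) = -1 + V$)
$\left(\sqrt{x{\left(-8 \right)} - 11} - 80\right) \left(T - -79\right) = \left(\sqrt{\left(-1 - 8\right) - 11} - 80\right) \left(-20 - -79\right) = \left(\sqrt{-9 - 11} - 80\right) \left(-20 + 79\right) = \left(\sqrt{-20} - 80\right) 59 = \left(2 i \sqrt{5} - 80\right) 59 = \left(-80 + 2 i \sqrt{5}\right) 59 = -4720 + 118 i \sqrt{5}$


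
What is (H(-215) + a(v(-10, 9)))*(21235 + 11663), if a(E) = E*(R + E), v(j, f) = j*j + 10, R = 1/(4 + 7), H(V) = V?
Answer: 391321710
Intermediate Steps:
R = 1/11 ≈ 0.090909
v(j, f) = 10 + j² (v(j, f) = j² + 10 = 10 + j²)
a(E) = E*(1/11 + E)
(H(-215) + a(v(-10, 9)))*(21235 + 11663) = (-215 + (10 + (-10)²)*(1/11 + (10 + (-10)²)))*(21235 + 11663) = (-215 + (10 + 100)*(1/11 + (10 + 100)))*32898 = (-215 + 110*(1/11 + 110))*32898 = (-215 + 110*(1211/11))*32898 = (-215 + 12110)*32898 = 11895*32898 = 391321710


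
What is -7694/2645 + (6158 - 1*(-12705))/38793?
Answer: -248580707/102607485 ≈ -2.4226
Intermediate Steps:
-7694/2645 + (6158 - 1*(-12705))/38793 = -7694*1/2645 + (6158 + 12705)*(1/38793) = -7694/2645 + 18863*(1/38793) = -7694/2645 + 18863/38793 = -248580707/102607485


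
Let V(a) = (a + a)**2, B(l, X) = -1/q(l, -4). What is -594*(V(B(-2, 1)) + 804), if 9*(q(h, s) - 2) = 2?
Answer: -23902857/50 ≈ -4.7806e+5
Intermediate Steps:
q(h, s) = 20/9 (q(h, s) = 2 + (1/9)*2 = 2 + 2/9 = 20/9)
B(l, X) = -9/20 (B(l, X) = -1/20/9 = -1*9/20 = -9/20)
V(a) = 4*a**2 (V(a) = (2*a)**2 = 4*a**2)
-594*(V(B(-2, 1)) + 804) = -594*(4*(-9/20)**2 + 804) = -594*(4*(81/400) + 804) = -594*(81/100 + 804) = -594*80481/100 = -23902857/50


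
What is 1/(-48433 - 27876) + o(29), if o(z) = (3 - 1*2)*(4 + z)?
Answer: 2518196/76309 ≈ 33.000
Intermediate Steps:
o(z) = 4 + z (o(z) = (3 - 2)*(4 + z) = 1*(4 + z) = 4 + z)
1/(-48433 - 27876) + o(29) = 1/(-48433 - 27876) + (4 + 29) = 1/(-76309) + 33 = -1/76309 + 33 = 2518196/76309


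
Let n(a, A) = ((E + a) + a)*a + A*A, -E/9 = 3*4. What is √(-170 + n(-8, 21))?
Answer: √1263 ≈ 35.539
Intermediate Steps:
E = -108 (E = -27*4 = -9*12 = -108)
n(a, A) = A² + a*(-108 + 2*a) (n(a, A) = ((-108 + a) + a)*a + A*A = (-108 + 2*a)*a + A² = a*(-108 + 2*a) + A² = A² + a*(-108 + 2*a))
√(-170 + n(-8, 21)) = √(-170 + (21² - 108*(-8) + 2*(-8)²)) = √(-170 + (441 + 864 + 2*64)) = √(-170 + (441 + 864 + 128)) = √(-170 + 1433) = √1263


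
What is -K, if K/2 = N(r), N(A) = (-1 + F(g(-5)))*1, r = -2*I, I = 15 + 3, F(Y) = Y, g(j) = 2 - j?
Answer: -12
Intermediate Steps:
I = 18
r = -36 (r = -2*18 = -36)
N(A) = 6 (N(A) = (-1 + (2 - 1*(-5)))*1 = (-1 + (2 + 5))*1 = (-1 + 7)*1 = 6*1 = 6)
K = 12 (K = 2*6 = 12)
-K = -1*12 = -12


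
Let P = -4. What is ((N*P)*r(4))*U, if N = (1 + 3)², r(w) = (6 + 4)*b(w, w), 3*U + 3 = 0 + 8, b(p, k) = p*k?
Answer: -51200/3 ≈ -17067.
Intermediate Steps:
b(p, k) = k*p
U = 5/3 (U = -1 + (0 + 8)/3 = -1 + (⅓)*8 = -1 + 8/3 = 5/3 ≈ 1.6667)
r(w) = 10*w² (r(w) = (6 + 4)*(w*w) = 10*w²)
N = 16 (N = 4² = 16)
((N*P)*r(4))*U = ((16*(-4))*(10*4²))*(5/3) = -640*16*(5/3) = -64*160*(5/3) = -10240*5/3 = -51200/3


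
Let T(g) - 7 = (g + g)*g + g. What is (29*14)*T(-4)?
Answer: 14210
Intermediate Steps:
T(g) = 7 + g + 2*g² (T(g) = 7 + ((g + g)*g + g) = 7 + ((2*g)*g + g) = 7 + (2*g² + g) = 7 + (g + 2*g²) = 7 + g + 2*g²)
(29*14)*T(-4) = (29*14)*(7 - 4 + 2*(-4)²) = 406*(7 - 4 + 2*16) = 406*(7 - 4 + 32) = 406*35 = 14210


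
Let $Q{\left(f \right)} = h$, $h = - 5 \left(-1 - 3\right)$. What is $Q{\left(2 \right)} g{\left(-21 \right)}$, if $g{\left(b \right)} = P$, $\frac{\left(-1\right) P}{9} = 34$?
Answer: $-6120$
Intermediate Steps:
$h = 20$ ($h = \left(-5\right) \left(-4\right) = 20$)
$Q{\left(f \right)} = 20$
$P = -306$ ($P = \left(-9\right) 34 = -306$)
$g{\left(b \right)} = -306$
$Q{\left(2 \right)} g{\left(-21 \right)} = 20 \left(-306\right) = -6120$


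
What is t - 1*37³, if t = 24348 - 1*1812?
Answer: -28117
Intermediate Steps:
t = 22536 (t = 24348 - 1812 = 22536)
t - 1*37³ = 22536 - 1*37³ = 22536 - 1*50653 = 22536 - 50653 = -28117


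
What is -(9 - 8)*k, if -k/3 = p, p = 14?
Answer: 42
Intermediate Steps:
k = -42 (k = -3*14 = -42)
-(9 - 8)*k = -(9 - 8)*(-42) = -(-42) = -1*(-42) = 42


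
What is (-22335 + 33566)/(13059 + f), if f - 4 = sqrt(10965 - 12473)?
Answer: 146710553/170643477 - 22462*I*sqrt(377)/170643477 ≈ 0.85975 - 0.0025558*I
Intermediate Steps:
f = 4 + 2*I*sqrt(377) (f = 4 + sqrt(10965 - 12473) = 4 + sqrt(-1508) = 4 + 2*I*sqrt(377) ≈ 4.0 + 38.833*I)
(-22335 + 33566)/(13059 + f) = (-22335 + 33566)/(13059 + (4 + 2*I*sqrt(377))) = 11231/(13063 + 2*I*sqrt(377))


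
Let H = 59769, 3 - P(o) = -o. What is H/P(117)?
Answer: 19923/40 ≈ 498.08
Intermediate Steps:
P(o) = 3 + o (P(o) = 3 - (-1)*o = 3 + o)
H/P(117) = 59769/(3 + 117) = 59769/120 = 59769*(1/120) = 19923/40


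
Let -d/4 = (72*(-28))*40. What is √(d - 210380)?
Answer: 2*√28045 ≈ 334.93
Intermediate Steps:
d = 322560 (d = -4*72*(-28)*40 = -(-8064)*40 = -4*(-80640) = 322560)
√(d - 210380) = √(322560 - 210380) = √112180 = 2*√28045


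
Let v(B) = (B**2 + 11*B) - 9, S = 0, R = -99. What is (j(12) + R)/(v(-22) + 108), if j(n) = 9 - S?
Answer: -90/341 ≈ -0.26393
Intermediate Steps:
v(B) = -9 + B**2 + 11*B
j(n) = 9 (j(n) = 9 - 1*0 = 9 + 0 = 9)
(j(12) + R)/(v(-22) + 108) = (9 - 99)/((-9 + (-22)**2 + 11*(-22)) + 108) = -90/((-9 + 484 - 242) + 108) = -90/(233 + 108) = -90/341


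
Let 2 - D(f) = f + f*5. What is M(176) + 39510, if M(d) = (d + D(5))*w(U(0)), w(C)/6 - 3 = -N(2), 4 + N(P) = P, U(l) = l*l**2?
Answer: 43950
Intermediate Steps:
U(l) = l**3
N(P) = -4 + P
w(C) = 30 (w(C) = 18 + 6*(-(-4 + 2)) = 18 + 6*(-1*(-2)) = 18 + 6*2 = 18 + 12 = 30)
D(f) = 2 - 6*f (D(f) = 2 - (f + f*5) = 2 - (f + 5*f) = 2 - 6*f)
M(d) = -840 + 30*d (M(d) = (d + (2 - 6*5))*30 = (d + (2 - 30))*30 = (d - 28)*30 = (-28 + d)*30 = -840 + 30*d)
M(176) + 39510 = (-840 + 30*176) + 39510 = (-840 + 5280) + 39510 = 4440 + 39510 = 43950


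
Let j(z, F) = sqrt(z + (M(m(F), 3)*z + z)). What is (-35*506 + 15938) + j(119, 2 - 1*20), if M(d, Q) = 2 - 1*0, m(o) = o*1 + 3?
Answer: -1772 + 2*sqrt(119) ≈ -1750.2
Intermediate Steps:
m(o) = 3 + o (m(o) = o + 3 = 3 + o)
M(d, Q) = 2 (M(d, Q) = 2 + 0 = 2)
j(z, F) = 2*sqrt(z) (j(z, F) = sqrt(z + (2*z + z)) = sqrt(z + 3*z) = sqrt(4*z) = 2*sqrt(z))
(-35*506 + 15938) + j(119, 2 - 1*20) = (-35*506 + 15938) + 2*sqrt(119) = (-17710 + 15938) + 2*sqrt(119) = -1772 + 2*sqrt(119)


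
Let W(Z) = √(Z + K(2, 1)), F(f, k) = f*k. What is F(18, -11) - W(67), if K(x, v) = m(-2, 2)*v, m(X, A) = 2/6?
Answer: -198 - √606/3 ≈ -206.21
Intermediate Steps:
m(X, A) = ⅓ (m(X, A) = 2*(⅙) = ⅓)
K(x, v) = v/3
W(Z) = √(⅓ + Z) (W(Z) = √(Z + (⅓)*1) = √(Z + ⅓) = √(⅓ + Z))
F(18, -11) - W(67) = 18*(-11) - √(3 + 9*67)/3 = -198 - √(3 + 603)/3 = -198 - √606/3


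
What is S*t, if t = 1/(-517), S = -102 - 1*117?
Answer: 219/517 ≈ 0.42360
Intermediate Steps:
S = -219 (S = -102 - 117 = -219)
t = -1/517 ≈ -0.0019342
S*t = -219*(-1/517) = 219/517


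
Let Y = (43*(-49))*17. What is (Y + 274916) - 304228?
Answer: -65131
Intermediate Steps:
Y = -35819 (Y = -2107*17 = -35819)
(Y + 274916) - 304228 = (-35819 + 274916) - 304228 = 239097 - 304228 = -65131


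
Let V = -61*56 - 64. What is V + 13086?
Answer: 9606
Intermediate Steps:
V = -3480 (V = -3416 - 64 = -3480)
V + 13086 = -3480 + 13086 = 9606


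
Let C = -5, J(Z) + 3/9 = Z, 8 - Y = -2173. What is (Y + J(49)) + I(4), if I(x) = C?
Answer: 6674/3 ≈ 2224.7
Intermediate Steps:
Y = 2181 (Y = 8 - 1*(-2173) = 8 + 2173 = 2181)
J(Z) = -1/3 + Z
I(x) = -5
(Y + J(49)) + I(4) = (2181 + (-1/3 + 49)) - 5 = (2181 + 146/3) - 5 = 6689/3 - 5 = 6674/3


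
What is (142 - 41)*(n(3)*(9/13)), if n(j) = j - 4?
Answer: -909/13 ≈ -69.923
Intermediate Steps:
n(j) = -4 + j
(142 - 41)*(n(3)*(9/13)) = (142 - 41)*((-4 + 3)*(9/13)) = 101*(-9/13) = -909/13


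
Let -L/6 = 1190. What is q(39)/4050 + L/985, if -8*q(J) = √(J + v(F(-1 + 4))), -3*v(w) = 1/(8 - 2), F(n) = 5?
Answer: -1428/197 - √1402/194400 ≈ -7.2489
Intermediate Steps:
L = -7140 (L = -6*1190 = -7140)
v(w) = -1/18 (v(w) = -1/(3*(8 - 2)) = -⅓/6 = -⅓*⅙ = -1/18)
q(J) = -√(-1/18 + J)/8 (q(J) = -√(J - 1/18)/8 = -√(-1/18 + J)/8)
q(39)/4050 + L/985 = -√(-2 + 36*39)/48/4050 - 7140/985 = -√(-2 + 1404)/48*(1/4050) - 7140*1/985 = -√1402/48*(1/4050) - 1428/197 = -√1402/194400 - 1428/197 = -1428/197 - √1402/194400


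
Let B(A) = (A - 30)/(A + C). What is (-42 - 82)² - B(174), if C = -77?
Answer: 1491328/97 ≈ 15375.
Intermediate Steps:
B(A) = (-30 + A)/(-77 + A) (B(A) = (A - 30)/(A - 77) = (-30 + A)/(-77 + A))
(-42 - 82)² - B(174) = (-42 - 82)² - (-30 + 174)/(-77 + 174) = (-124)² - 144/97 = 15376 - 144/97 = 1491328/97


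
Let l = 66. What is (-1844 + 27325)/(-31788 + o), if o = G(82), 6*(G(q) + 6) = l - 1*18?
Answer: -25481/31786 ≈ -0.80164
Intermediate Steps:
G(q) = 2 (G(q) = -6 + (66 - 1*18)/6 = -6 + (66 - 18)/6 = -6 + (⅙)*48 = -6 + 8 = 2)
o = 2
(-1844 + 27325)/(-31788 + o) = (-1844 + 27325)/(-31788 + 2) = 25481/(-31786) = 25481*(-1/31786) = -25481/31786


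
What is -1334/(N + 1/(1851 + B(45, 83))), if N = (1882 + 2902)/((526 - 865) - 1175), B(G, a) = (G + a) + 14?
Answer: 2012607134/4766499 ≈ 422.24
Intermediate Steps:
B(G, a) = 14 + G + a
N = -2392/757 (N = 4784/(-339 - 1175) = 4784/(-1514) = 4784*(-1/1514) = -2392/757 ≈ -3.1598)
-1334/(N + 1/(1851 + B(45, 83))) = -1334/(-2392/757 + 1/(1851 + (14 + 45 + 83))) = -1334/(-2392/757 + 1/(1851 + 142)) = -1334/(-2392/757 + 1/1993) = -1334/(-4766499/1508701) = -1508701/4766499*(-1334) = 2012607134/4766499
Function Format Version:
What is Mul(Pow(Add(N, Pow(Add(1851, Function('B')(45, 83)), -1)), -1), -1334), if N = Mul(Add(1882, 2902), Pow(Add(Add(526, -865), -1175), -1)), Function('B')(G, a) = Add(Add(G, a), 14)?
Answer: Rational(2012607134, 4766499) ≈ 422.24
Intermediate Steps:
Function('B')(G, a) = Add(14, G, a)
N = Rational(-2392, 757) (N = Mul(4784, Pow(Add(-339, -1175), -1)) = Mul(4784, Pow(-1514, -1)) = Mul(4784, Rational(-1, 1514)) = Rational(-2392, 757) ≈ -3.1598)
Mul(Pow(Add(N, Pow(Add(1851, Function('B')(45, 83)), -1)), -1), -1334) = Mul(Pow(Add(Rational(-2392, 757), Pow(Add(1851, Add(14, 45, 83)), -1)), -1), -1334) = Mul(Pow(Add(Rational(-2392, 757), Pow(Add(1851, 142), -1)), -1), -1334) = Mul(Pow(Add(Rational(-2392, 757), Pow(1993, -1)), -1), -1334) = Mul(Pow(Add(Rational(-2392, 757), Rational(1, 1993)), -1), -1334) = Mul(Pow(Rational(-4766499, 1508701), -1), -1334) = Mul(Rational(-1508701, 4766499), -1334) = Rational(2012607134, 4766499)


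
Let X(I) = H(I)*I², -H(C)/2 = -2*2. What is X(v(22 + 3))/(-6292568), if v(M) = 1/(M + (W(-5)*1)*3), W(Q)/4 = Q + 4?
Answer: -1/132930499 ≈ -7.5227e-9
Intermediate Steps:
W(Q) = 16 + 4*Q (W(Q) = 4*(Q + 4) = 4*(4 + Q) = 16 + 4*Q)
H(C) = 8 (H(C) = -(-4)*2 = -2*(-4) = 8)
v(M) = 1/(-12 + M) (v(M) = 1/(M + ((16 + 4*(-5))*1)*3) = 1/(M + ((16 - 20)*1)*3) = 1/(M - 4*1*3) = 1/(M - 4*3) = 1/(M - 12) = 1/(-12 + M))
X(I) = 8*I²
X(v(22 + 3))/(-6292568) = (8*(1/(-12 + (22 + 3)))²)/(-6292568) = (8*(1/(-12 + 25))²)*(-1/6292568) = (8*(1/13)²)*(-1/6292568) = (8*(1/169))*(-1/6292568) = (8/169)*(-1/6292568) = -1/132930499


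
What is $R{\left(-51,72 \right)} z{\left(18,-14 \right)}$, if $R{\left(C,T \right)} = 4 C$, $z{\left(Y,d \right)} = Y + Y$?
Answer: $-7344$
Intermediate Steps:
$z{\left(Y,d \right)} = 2 Y$
$R{\left(-51,72 \right)} z{\left(18,-14 \right)} = 4 \left(-51\right) 2 \cdot 18 = \left(-204\right) 36 = -7344$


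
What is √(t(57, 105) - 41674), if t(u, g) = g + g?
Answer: 2*I*√10366 ≈ 203.63*I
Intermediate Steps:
t(u, g) = 2*g
√(t(57, 105) - 41674) = √(2*105 - 41674) = √(210 - 41674) = √(-41464) = 2*I*√10366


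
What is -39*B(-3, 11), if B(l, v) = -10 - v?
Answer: 819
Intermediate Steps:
-39*B(-3, 11) = -39*(-10 - 1*11) = -39*(-10 - 11) = -39*(-21) = 819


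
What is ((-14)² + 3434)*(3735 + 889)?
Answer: 16785120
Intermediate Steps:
((-14)² + 3434)*(3735 + 889) = (196 + 3434)*4624 = 3630*4624 = 16785120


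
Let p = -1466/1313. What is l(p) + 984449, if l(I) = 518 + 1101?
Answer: 986068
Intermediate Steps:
p = -1466/1313 (p = -1466*1/1313 = -1466/1313 ≈ -1.1165)
l(I) = 1619
l(p) + 984449 = 1619 + 984449 = 986068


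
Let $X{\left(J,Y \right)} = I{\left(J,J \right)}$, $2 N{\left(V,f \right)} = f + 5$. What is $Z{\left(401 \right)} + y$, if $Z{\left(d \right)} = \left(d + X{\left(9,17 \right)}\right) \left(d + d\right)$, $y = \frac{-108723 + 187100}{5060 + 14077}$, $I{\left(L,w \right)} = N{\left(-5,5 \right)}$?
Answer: $\frac{6231315221}{19137} \approx 3.2562 \cdot 10^{5}$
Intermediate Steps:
$N{\left(V,f \right)} = \frac{5}{2} + \frac{f}{2}$ ($N{\left(V,f \right)} = \frac{f + 5}{2} = \frac{5 + f}{2} = \frac{5}{2} + \frac{f}{2}$)
$I{\left(L,w \right)} = 5$ ($I{\left(L,w \right)} = \frac{5}{2} + \frac{1}{2} \cdot 5 = \frac{5}{2} + \frac{5}{2} = 5$)
$X{\left(J,Y \right)} = 5$
$y = \frac{78377}{19137} \approx 4.0956$
$Z{\left(d \right)} = 2 d \left(5 + d\right)$ ($Z{\left(d \right)} = \left(d + 5\right) \left(d + d\right) = \left(5 + d\right) 2 d = 2 d \left(5 + d\right)$)
$Z{\left(401 \right)} + y = 2 \cdot 401 \left(5 + 401\right) + \frac{78377}{19137} = 2 \cdot 401 \cdot 406 + \frac{78377}{19137} = 325612 + \frac{78377}{19137} = \frac{6231315221}{19137}$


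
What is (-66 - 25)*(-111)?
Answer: 10101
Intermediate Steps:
(-66 - 25)*(-111) = -91*(-111) = 10101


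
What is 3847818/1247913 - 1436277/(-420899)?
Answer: 1137297162761/175081777929 ≈ 6.4958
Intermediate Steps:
3847818/1247913 - 1436277/(-420899) = 3847818*(1/1247913) - 1436277*(-1/420899) = 1282606/415971 + 1436277/420899 = 1137297162761/175081777929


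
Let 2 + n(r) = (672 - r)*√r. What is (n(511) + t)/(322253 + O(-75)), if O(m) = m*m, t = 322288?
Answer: 161143/163939 + 161*√511/327878 ≈ 0.99405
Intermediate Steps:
n(r) = -2 + √r*(672 - r) (n(r) = -2 + (672 - r)*√r = -2 + √r*(672 - r))
O(m) = m²
(n(511) + t)/(322253 + O(-75)) = ((-2 - 511^(3/2) + 672*√511) + 322288)/(322253 + (-75)²) = ((-2 - 511*√511 + 672*√511) + 322288)/(322253 + 5625) = ((-2 - 511*√511 + 672*√511) + 322288)/327878 = ((-2 + 161*√511) + 322288)*(1/327878) = (322286 + 161*√511)*(1/327878) = 161143/163939 + 161*√511/327878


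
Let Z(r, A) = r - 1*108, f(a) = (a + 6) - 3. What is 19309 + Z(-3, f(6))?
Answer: 19198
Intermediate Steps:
f(a) = 3 + a (f(a) = (6 + a) - 3 = 3 + a)
Z(r, A) = -108 + r (Z(r, A) = r - 108 = -108 + r)
19309 + Z(-3, f(6)) = 19309 + (-108 - 3) = 19309 - 111 = 19198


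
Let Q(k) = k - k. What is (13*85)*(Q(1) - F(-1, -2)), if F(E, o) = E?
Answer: 1105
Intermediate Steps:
Q(k) = 0
(13*85)*(Q(1) - F(-1, -2)) = (13*85)*(0 - 1*(-1)) = 1105*(0 + 1) = 1105*1 = 1105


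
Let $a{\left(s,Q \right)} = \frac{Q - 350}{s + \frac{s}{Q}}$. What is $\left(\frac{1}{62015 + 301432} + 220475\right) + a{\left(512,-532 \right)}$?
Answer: $\frac{302572201798877}{1372375872} \approx 2.2047 \cdot 10^{5}$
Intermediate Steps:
$a{\left(s,Q \right)} = \frac{-350 + Q}{s + \frac{s}{Q}}$
$\left(\frac{1}{62015 + 301432} + 220475\right) + a{\left(512,-532 \right)} = \left(\frac{1}{62015 + 301432} + 220475\right) - \frac{532 \left(-350 - 532\right)}{512 \left(1 - 532\right)} = \left(\frac{1}{363447} + 220475\right) - \frac{133}{128} \frac{1}{-531} \left(-882\right) = \left(\frac{1}{363447} + 220475\right) - \frac{133}{128} \left(- \frac{1}{531}\right) \left(-882\right) = \frac{80130977326}{363447} - \frac{6517}{3776} = \frac{302572201798877}{1372375872}$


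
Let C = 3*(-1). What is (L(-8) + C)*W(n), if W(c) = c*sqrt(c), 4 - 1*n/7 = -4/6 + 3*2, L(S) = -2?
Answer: 280*I*sqrt(21)/9 ≈ 142.57*I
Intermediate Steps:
n = -28/3 (n = 28 - 7*(-4/6 + 3*2) = 28 - 7*(-4*1/6 + 6) = 28 - 7*(-2/3 + 6) = 28 - 7*16/3 = 28 - 112/3 = -28/3 ≈ -9.3333)
W(c) = c**(3/2)
C = -3
(L(-8) + C)*W(n) = (-2 - 3)*(-28/3)**(3/2) = -(-280)*I*sqrt(21)/9 = 280*I*sqrt(21)/9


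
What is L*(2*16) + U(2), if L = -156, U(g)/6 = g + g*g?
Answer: -4956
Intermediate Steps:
U(g) = 6*g + 6*g² (U(g) = 6*(g + g*g) = 6*(g + g²) = 6*g + 6*g²)
L*(2*16) + U(2) = -312*16 + 6*2*(1 + 2) = -156*32 + 6*2*3 = -4992 + 36 = -4956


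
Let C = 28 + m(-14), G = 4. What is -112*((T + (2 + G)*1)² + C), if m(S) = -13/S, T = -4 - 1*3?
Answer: -3352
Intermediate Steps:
T = -7 (T = -4 - 3 = -7)
C = 405/14 (C = 28 - 13/(-14) = 28 - 13*(-1/14) = 28 + 13/14 = 405/14 ≈ 28.929)
-112*((T + (2 + G)*1)² + C) = -112*((-7 + (2 + 4)*1)² + 405/14) = -112*((-7 + 6*1)² + 405/14) = -112*((-7 + 6)² + 405/14) = -112*((-1)² + 405/14) = -112*(1 + 405/14) = -112*419/14 = -3352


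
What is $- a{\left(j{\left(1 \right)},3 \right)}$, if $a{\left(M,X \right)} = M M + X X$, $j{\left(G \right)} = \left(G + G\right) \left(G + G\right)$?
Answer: $-25$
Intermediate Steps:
$j{\left(G \right)} = 4 G^{2}$ ($j{\left(G \right)} = 2 G 2 G = 4 G^{2}$)
$a{\left(M,X \right)} = M^{2} + X^{2}$
$- a{\left(j{\left(1 \right)},3 \right)} = - (\left(4 \cdot 1^{2}\right)^{2} + 3^{2}) = - (\left(4 \cdot 1\right)^{2} + 9) = - (4^{2} + 9) = - (16 + 9) = \left(-1\right) 25 = -25$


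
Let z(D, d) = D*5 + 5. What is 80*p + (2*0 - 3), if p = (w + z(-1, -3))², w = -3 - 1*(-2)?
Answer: 77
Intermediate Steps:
z(D, d) = 5 + 5*D (z(D, d) = 5*D + 5 = 5 + 5*D)
w = -1 (w = -3 + 2 = -1)
p = 1 (p = (-1 + (5 + 5*(-1)))² = (-1 + (5 - 5))² = (-1 + 0)² = (-1)² = 1)
80*p + (2*0 - 3) = 80*1 + (2*0 - 3) = 80 + (0 - 3) = 80 - 3 = 77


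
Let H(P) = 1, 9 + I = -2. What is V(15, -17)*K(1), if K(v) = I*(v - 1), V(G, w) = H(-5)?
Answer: 0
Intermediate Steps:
I = -11 (I = -9 - 2 = -11)
V(G, w) = 1
K(v) = 11 - 11*v (K(v) = -11*(v - 1) = -11*(-1 + v) = 11 - 11*v)
V(15, -17)*K(1) = 1*(11 - 11*1) = 1*(11 - 11) = 1*0 = 0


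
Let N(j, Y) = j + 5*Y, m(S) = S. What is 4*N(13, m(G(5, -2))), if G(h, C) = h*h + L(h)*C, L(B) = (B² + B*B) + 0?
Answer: -1448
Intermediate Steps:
L(B) = 2*B² (L(B) = (B² + B²) + 0 = 2*B² + 0 = 2*B²)
G(h, C) = h² + 2*C*h² (G(h, C) = h*h + (2*h²)*C = h² + 2*C*h²)
4*N(13, m(G(5, -2))) = 4*(13 + 5*(5²*(1 + 2*(-2)))) = 4*(13 + 5*(25*(1 - 4))) = 4*(13 + 5*(25*(-3))) = 4*(13 + 5*(-75)) = 4*(13 - 375) = 4*(-362) = -1448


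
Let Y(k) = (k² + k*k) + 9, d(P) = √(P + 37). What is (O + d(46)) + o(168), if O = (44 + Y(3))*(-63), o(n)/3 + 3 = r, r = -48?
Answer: -4626 + √83 ≈ -4616.9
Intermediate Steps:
o(n) = -153 (o(n) = -9 + 3*(-48) = -9 - 144 = -153)
d(P) = √(37 + P)
Y(k) = 9 + 2*k² (Y(k) = (k² + k²) + 9 = 2*k² + 9 = 9 + 2*k²)
O = -4473 (O = (44 + (9 + 2*3²))*(-63) = (44 + (9 + 2*9))*(-63) = (44 + (9 + 18))*(-63) = (44 + 27)*(-63) = 71*(-63) = -4473)
(O + d(46)) + o(168) = (-4473 + √(37 + 46)) - 153 = (-4473 + √83) - 153 = -4626 + √83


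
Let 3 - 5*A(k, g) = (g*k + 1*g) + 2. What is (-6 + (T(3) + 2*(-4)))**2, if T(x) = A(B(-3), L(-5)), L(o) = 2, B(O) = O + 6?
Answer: 5929/25 ≈ 237.16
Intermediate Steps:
B(O) = 6 + O
A(k, g) = 1/5 - g/5 - g*k/5 (A(k, g) = 3/5 - ((g*k + 1*g) + 2)/5 = 3/5 - ((g*k + g) + 2)/5 = 3/5 - ((g + g*k) + 2)/5 = 3/5 - (2 + g + g*k)/5 = 3/5 + (-2/5 - g/5 - g*k/5) = 1/5 - g/5 - g*k/5)
T(x) = -7/5 (T(x) = 1/5 - 1/5*2 - 1/5*2*(6 - 3) = 1/5 - 2/5 - 1/5*2*3 = 1/5 - 2/5 - 6/5 = -7/5)
(-6 + (T(3) + 2*(-4)))**2 = (-6 + (-7/5 + 2*(-4)))**2 = (-6 + (-7/5 - 8))**2 = (-6 - 47/5)**2 = (-77/5)**2 = 5929/25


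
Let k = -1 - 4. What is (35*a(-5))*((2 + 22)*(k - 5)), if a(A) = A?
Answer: 42000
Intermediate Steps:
k = -5
(35*a(-5))*((2 + 22)*(k - 5)) = (35*(-5))*((2 + 22)*(-5 - 5)) = -4200*(-10) = -175*(-240) = 42000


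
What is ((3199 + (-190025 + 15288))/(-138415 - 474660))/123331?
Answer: 171538/75611152825 ≈ 2.2687e-6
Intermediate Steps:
((3199 + (-190025 + 15288))/(-138415 - 474660))/123331 = ((3199 - 174737)/(-613075))*(1/123331) = -171538*(-1/613075)*(1/123331) = (171538/613075)*(1/123331) = 171538/75611152825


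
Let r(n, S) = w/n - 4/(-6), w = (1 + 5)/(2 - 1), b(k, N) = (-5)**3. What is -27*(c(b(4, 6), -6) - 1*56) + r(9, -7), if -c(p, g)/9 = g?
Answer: 166/3 ≈ 55.333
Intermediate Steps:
b(k, N) = -125
c(p, g) = -9*g
w = 6 (w = 6/1 = 6*1 = 6)
r(n, S) = 2/3 + 6/n (r(n, S) = 6/n - 4/(-6) = 6/n - 4*(-1/6) = 6/n + 2/3 = 2/3 + 6/n)
-27*(c(b(4, 6), -6) - 1*56) + r(9, -7) = -27*(-9*(-6) - 1*56) + (2/3 + 6/9) = -27*(54 - 56) + (2/3 + 6*(1/9)) = -27*(-2) + (2/3 + 2/3) = 54 + 4/3 = 166/3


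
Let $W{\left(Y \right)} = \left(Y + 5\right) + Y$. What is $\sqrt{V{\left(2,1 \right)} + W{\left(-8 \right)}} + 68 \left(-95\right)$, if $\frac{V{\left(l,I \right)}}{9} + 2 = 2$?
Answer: $-6460 + i \sqrt{11} \approx -6460.0 + 3.3166 i$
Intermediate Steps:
$V{\left(l,I \right)} = 0$ ($V{\left(l,I \right)} = -18 + 9 \cdot 2 = -18 + 18 = 0$)
$W{\left(Y \right)} = 5 + 2 Y$ ($W{\left(Y \right)} = \left(5 + Y\right) + Y = 5 + 2 Y$)
$\sqrt{V{\left(2,1 \right)} + W{\left(-8 \right)}} + 68 \left(-95\right) = \sqrt{0 + \left(5 + 2 \left(-8\right)\right)} + 68 \left(-95\right) = \sqrt{0 + \left(5 - 16\right)} - 6460 = \sqrt{0 - 11} - 6460 = \sqrt{-11} - 6460 = i \sqrt{11} - 6460 = -6460 + i \sqrt{11}$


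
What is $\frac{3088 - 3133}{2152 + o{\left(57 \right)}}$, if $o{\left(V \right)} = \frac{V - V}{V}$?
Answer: $- \frac{45}{2152} \approx -0.020911$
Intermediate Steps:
$o{\left(V \right)} = 0$ ($o{\left(V \right)} = \frac{0}{V} = 0$)
$\frac{3088 - 3133}{2152 + o{\left(57 \right)}} = \frac{3088 - 3133}{2152 + 0} = - \frac{45}{2152}$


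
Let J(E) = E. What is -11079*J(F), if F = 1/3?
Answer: -3693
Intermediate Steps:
F = ⅓ ≈ 0.33333
-11079*J(F) = -11079*⅓ = -3693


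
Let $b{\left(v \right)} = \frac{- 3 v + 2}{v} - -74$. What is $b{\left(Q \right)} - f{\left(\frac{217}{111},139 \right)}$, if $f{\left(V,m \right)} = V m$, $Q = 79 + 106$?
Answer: $- \frac{111404}{555} \approx -200.73$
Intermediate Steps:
$Q = 185$
$b{\left(v \right)} = 74 + \frac{2 - 3 v}{v}$ ($b{\left(v \right)} = \frac{2 - 3 v}{v} + 74 = 74 + \frac{2 - 3 v}{v}$)
$b{\left(Q \right)} - f{\left(\frac{217}{111},139 \right)} = \left(71 + \frac{2}{185}\right) - \frac{217}{111} \cdot 139 = \frac{13137}{185} - \frac{30163}{111} = - \frac{111404}{555}$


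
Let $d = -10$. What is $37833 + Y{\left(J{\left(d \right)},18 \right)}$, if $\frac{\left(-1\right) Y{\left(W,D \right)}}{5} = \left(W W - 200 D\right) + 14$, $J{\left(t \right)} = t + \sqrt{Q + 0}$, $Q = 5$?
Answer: $55238 + 100 \sqrt{5} \approx 55462.0$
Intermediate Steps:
$J{\left(t \right)} = t + \sqrt{5}$ ($J{\left(t \right)} = t + \sqrt{5 + 0} = t + \sqrt{5}$)
$Y{\left(W,D \right)} = -70 - 5 W^{2} + 1000 D$ ($Y{\left(W,D \right)} = - 5 \left(\left(W W - 200 D\right) + 14\right) = - 5 \left(\left(W^{2} - 200 D\right) + 14\right) = - 5 \left(14 + W^{2} - 200 D\right) = -70 - 5 W^{2} + 1000 D$)
$37833 + Y{\left(J{\left(d \right)},18 \right)} = 37833 - \left(-17930 + 5 \left(-10 + \sqrt{5}\right)^{2}\right) = 37833 + \left(17930 - 5 \left(-10 + \sqrt{5}\right)^{2}\right) = 55763 - 5 \left(-10 + \sqrt{5}\right)^{2}$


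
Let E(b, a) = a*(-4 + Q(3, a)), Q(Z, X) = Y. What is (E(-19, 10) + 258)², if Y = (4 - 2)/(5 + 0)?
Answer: 49284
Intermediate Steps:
Y = ⅖ (Y = 2/5 = 2*(⅕) = ⅖ ≈ 0.40000)
Q(Z, X) = ⅖
E(b, a) = -18*a/5 (E(b, a) = a*(-4 + ⅖) = a*(-18/5) = -18*a/5)
(E(-19, 10) + 258)² = (-18/5*10 + 258)² = (-36 + 258)² = 222² = 49284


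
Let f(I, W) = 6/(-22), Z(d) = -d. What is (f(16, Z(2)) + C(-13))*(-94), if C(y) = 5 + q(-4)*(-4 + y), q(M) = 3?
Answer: 47846/11 ≈ 4349.6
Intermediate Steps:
f(I, W) = -3/11 (f(I, W) = 6*(-1/22) = -3/11)
C(y) = -7 + 3*y (C(y) = 5 + 3*(-4 + y) = 5 + (-12 + 3*y) = -7 + 3*y)
(f(16, Z(2)) + C(-13))*(-94) = (-3/11 + (-7 + 3*(-13)))*(-94) = (-3/11 + (-7 - 39))*(-94) = (-3/11 - 46)*(-94) = -509/11*(-94) = 47846/11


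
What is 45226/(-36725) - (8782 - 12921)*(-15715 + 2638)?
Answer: -1987766487901/36725 ≈ -5.4126e+7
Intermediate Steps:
45226/(-36725) - (8782 - 12921)*(-15715 + 2638) = 45226*(-1/36725) - (-4139)*(-13077) = -45226/36725 - 1*54125703 = -45226/36725 - 54125703 = -1987766487901/36725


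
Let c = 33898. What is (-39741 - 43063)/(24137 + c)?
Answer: -82804/58035 ≈ -1.4268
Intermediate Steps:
(-39741 - 43063)/(24137 + c) = (-39741 - 43063)/(24137 + 33898) = -82804/58035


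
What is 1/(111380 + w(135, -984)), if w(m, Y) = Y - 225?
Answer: 1/110171 ≈ 9.0768e-6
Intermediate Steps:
w(m, Y) = -225 + Y
1/(111380 + w(135, -984)) = 1/(111380 + (-225 - 984)) = 1/(111380 - 1209) = 1/110171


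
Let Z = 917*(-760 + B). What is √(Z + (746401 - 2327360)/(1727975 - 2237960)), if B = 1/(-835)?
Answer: 4*I*√35104834974302412830/28389165 ≈ 834.82*I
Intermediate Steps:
B = -1/835 ≈ -0.0011976
Z = -581929117/835 (Z = 917*(-760 - 1/835) = 917*(-634601/835) = -581929117/835 ≈ -6.9692e+5)
√(Z + (746401 - 2327360)/(1727975 - 2237960)) = √(-581929117/835 + (746401 - 2327360)/(1727975 - 2237960)) = √(-581929117/835 - 1580959/(-509985)) = √(-581929117/835 - 1580959*(-1/509985)) = √(-581929117/835 + 1580959/509985) = √(-59354760126496/85167495) = 4*I*√35104834974302412830/28389165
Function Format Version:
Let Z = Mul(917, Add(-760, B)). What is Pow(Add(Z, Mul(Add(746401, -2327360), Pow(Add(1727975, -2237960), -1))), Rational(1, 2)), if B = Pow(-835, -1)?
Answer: Mul(Rational(4, 28389165), I, Pow(35104834974302412830, Rational(1, 2))) ≈ Mul(834.82, I)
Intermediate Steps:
B = Rational(-1, 835) ≈ -0.0011976
Z = Rational(-581929117, 835) (Z = Mul(917, Add(-760, Rational(-1, 835))) = Mul(917, Rational(-634601, 835)) = Rational(-581929117, 835) ≈ -6.9692e+5)
Pow(Add(Z, Mul(Add(746401, -2327360), Pow(Add(1727975, -2237960), -1))), Rational(1, 2)) = Pow(Add(Rational(-581929117, 835), Mul(Add(746401, -2327360), Pow(Add(1727975, -2237960), -1))), Rational(1, 2)) = Pow(Add(Rational(-581929117, 835), Mul(-1580959, Pow(-509985, -1))), Rational(1, 2)) = Pow(Add(Rational(-581929117, 835), Mul(-1580959, Rational(-1, 509985))), Rational(1, 2)) = Pow(Add(Rational(-581929117, 835), Rational(1580959, 509985)), Rational(1, 2)) = Pow(Rational(-59354760126496, 85167495), Rational(1, 2)) = Mul(Rational(4, 28389165), I, Pow(35104834974302412830, Rational(1, 2)))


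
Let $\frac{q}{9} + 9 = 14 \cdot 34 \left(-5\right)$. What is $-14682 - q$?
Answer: $6819$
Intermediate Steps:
$q = -21501$ ($q = -81 + 9 \cdot 14 \cdot 34 \left(-5\right) = -81 + 9 \cdot 476 \left(-5\right) = -81 + 9 \left(-2380\right) = -81 - 21420 = -21501$)
$-14682 - q = -14682 - -21501 = -14682 + 21501 = 6819$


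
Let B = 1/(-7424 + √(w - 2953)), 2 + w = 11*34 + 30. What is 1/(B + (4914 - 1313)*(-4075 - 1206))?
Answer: -1048178665485511/19933088948417951235736 + I*√2551/19933088948417951235736 ≈ -5.2585e-8 + 2.5338e-21*I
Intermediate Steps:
w = 402 (w = -2 + (11*34 + 30) = -2 + (374 + 30) = -2 + 404 = 402)
B = 1/(-7424 + I*√2551) (B = 1/(-7424 + √(402 - 2953)) = 1/(-7424 + √(-2551)) = 1/(-7424 + I*√2551) ≈ -0.00013469 - 9.163e-7*I)
1/(B + (4914 - 1313)*(-4075 - 1206)) = 1/((-7424/55118327 - I*√2551/55118327) + (4914 - 1313)*(-4075 - 1206)) = 1/((-7424/55118327 - I*√2551/55118327) + 3601*(-5281)) = 1/((-7424/55118327 - I*√2551/55118327) - 19016881) = 1/(-1048178665485511/55118327 - I*√2551/55118327)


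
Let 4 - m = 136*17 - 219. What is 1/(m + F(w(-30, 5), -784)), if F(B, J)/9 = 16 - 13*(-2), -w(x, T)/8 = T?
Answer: -1/1711 ≈ -0.00058445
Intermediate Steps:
w(x, T) = -8*T
m = -2089 (m = 4 - (136*17 - 219) = 4 - (2312 - 219) = 4 - 1*2093 = 4 - 2093 = -2089)
F(B, J) = 378 (F(B, J) = 9*(16 - 13*(-2)) = 9*(16 + 26) = 9*42 = 378)
1/(m + F(w(-30, 5), -784)) = 1/(-2089 + 378) = 1/(-1711) = -1/1711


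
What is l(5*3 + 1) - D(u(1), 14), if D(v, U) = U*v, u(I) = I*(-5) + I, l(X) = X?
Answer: 72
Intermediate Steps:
u(I) = -4*I (u(I) = -5*I + I = -4*I)
l(5*3 + 1) - D(u(1), 14) = (5*3 + 1) - 14*(-4*1) = (15 + 1) - 14*(-4) = 16 - 1*(-56) = 16 + 56 = 72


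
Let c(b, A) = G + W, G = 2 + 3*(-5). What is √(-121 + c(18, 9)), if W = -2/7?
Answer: 2*I*√1645/7 ≈ 11.588*I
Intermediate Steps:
G = -13 (G = 2 - 15 = -13)
W = -2/7 (W = -2*⅐ = -2/7 ≈ -0.28571)
c(b, A) = -93/7 (c(b, A) = -13 - 2/7 = -93/7)
√(-121 + c(18, 9)) = √(-121 - 93/7) = √(-940/7) = 2*I*√1645/7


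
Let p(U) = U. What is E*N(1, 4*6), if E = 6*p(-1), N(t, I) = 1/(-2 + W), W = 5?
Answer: -2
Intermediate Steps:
N(t, I) = 1/3 (N(t, I) = 1/(-2 + 5) = 1/3)
E = -6 (E = 6*(-1) = -6)
E*N(1, 4*6) = -6*1/3 = -2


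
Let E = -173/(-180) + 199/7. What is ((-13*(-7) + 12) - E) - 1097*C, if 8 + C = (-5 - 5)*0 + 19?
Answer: -15111671/1260 ≈ -11993.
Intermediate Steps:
E = 37031/1260 (E = -173*(-1/180) + 199*(⅐) = 173/180 + 199/7 = 37031/1260 ≈ 29.390)
C = 11 (C = -8 + ((-5 - 5)*0 + 19) = -8 + (-10*0 + 19) = -8 + (0 + 19) = -8 + 19 = 11)
((-13*(-7) + 12) - E) - 1097*C = ((-13*(-7) + 12) - 1*37031/1260) - 1097*11 = ((91 + 12) - 37031/1260) - 12067 = (103 - 37031/1260) - 12067 = 92749/1260 - 12067 = -15111671/1260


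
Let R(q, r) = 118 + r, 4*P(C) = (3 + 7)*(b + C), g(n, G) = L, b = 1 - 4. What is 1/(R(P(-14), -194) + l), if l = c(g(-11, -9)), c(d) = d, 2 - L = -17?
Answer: -1/57 ≈ -0.017544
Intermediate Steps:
b = -3
L = 19 (L = 2 - 1*(-17) = 2 + 17 = 19)
g(n, G) = 19
P(C) = -15/2 + 5*C/2 (P(C) = ((3 + 7)*(-3 + C))/4 = (10*(-3 + C))/4 = (-30 + 10*C)/4 = -15/2 + 5*C/2)
l = 19
1/(R(P(-14), -194) + l) = 1/((118 - 194) + 19) = 1/(-76 + 19) = 1/(-57) = -1/57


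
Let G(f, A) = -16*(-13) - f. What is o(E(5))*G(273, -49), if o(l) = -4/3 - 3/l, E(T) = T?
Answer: 377/3 ≈ 125.67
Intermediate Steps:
G(f, A) = 208 - f (G(f, A) = -1*(-208) - f = 208 - f)
o(l) = -4/3 - 3/l (o(l) = -4*⅓ - 3/l = -4/3 - 3/l)
o(E(5))*G(273, -49) = (-4/3 - 3/5)*(208 - 1*273) = (-4/3 - 3*⅕)*(208 - 273) = (-4/3 - ⅗)*(-65) = -29/15*(-65) = 377/3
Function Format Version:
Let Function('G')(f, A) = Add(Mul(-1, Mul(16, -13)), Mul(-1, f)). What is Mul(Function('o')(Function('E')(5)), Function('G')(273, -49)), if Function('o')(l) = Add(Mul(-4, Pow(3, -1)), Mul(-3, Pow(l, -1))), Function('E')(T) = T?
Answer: Rational(377, 3) ≈ 125.67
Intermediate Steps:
Function('G')(f, A) = Add(208, Mul(-1, f)) (Function('G')(f, A) = Add(Mul(-1, -208), Mul(-1, f)) = Add(208, Mul(-1, f)))
Function('o')(l) = Add(Rational(-4, 3), Mul(-3, Pow(l, -1))) (Function('o')(l) = Add(Mul(-4, Rational(1, 3)), Mul(-3, Pow(l, -1))) = Add(Rational(-4, 3), Mul(-3, Pow(l, -1))))
Mul(Function('o')(Function('E')(5)), Function('G')(273, -49)) = Mul(Add(Rational(-4, 3), Mul(-3, Pow(5, -1))), Add(208, Mul(-1, 273))) = Mul(Add(Rational(-4, 3), Mul(-3, Rational(1, 5))), Add(208, -273)) = Mul(Add(Rational(-4, 3), Rational(-3, 5)), -65) = Mul(Rational(-29, 15), -65) = Rational(377, 3)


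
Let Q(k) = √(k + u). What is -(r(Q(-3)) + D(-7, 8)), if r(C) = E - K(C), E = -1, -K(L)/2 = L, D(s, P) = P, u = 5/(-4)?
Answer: -7 - I*√17 ≈ -7.0 - 4.1231*I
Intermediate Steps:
u = -5/4 (u = 5*(-¼) = -5/4 ≈ -1.2500)
K(L) = -2*L
Q(k) = √(-5/4 + k) (Q(k) = √(k - 5/4) = √(-5/4 + k))
r(C) = -1 + 2*C (r(C) = -1 - (-2)*C = -1 + 2*C)
-(r(Q(-3)) + D(-7, 8)) = -((-1 + 2*(√(-5 + 4*(-3))/2)) + 8) = -((-1 + 2*(√(-5 - 12)/2)) + 8) = -((-1 + 2*(√(-17)/2)) + 8) = -((-1 + 2*((I*√17)/2)) + 8) = -((-1 + 2*(I*√17/2)) + 8) = -((-1 + I*√17) + 8) = -(7 + I*√17) = -7 - I*√17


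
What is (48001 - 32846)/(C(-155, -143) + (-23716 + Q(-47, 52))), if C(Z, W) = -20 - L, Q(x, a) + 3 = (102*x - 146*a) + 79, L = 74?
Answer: -433/1032 ≈ -0.41957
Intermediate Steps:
Q(x, a) = 76 - 146*a + 102*x (Q(x, a) = -3 + ((102*x - 146*a) + 79) = -3 + ((-146*a + 102*x) + 79) = -3 + (79 - 146*a + 102*x) = 76 - 146*a + 102*x)
C(Z, W) = -94 (C(Z, W) = -20 - 1*74 = -20 - 74 = -94)
(48001 - 32846)/(C(-155, -143) + (-23716 + Q(-47, 52))) = (48001 - 32846)/(-94 + (-23716 + (76 - 146*52 + 102*(-47)))) = 15155/(-94 + (-23716 + (76 - 7592 - 4794))) = 15155/(-94 + (-23716 - 12310)) = 15155/(-94 - 36026) = 15155/(-36120) = 15155*(-1/36120) = -433/1032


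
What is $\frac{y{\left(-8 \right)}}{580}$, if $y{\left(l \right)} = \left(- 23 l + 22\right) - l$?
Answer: $\frac{107}{290} \approx 0.36897$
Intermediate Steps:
$y{\left(l \right)} = 22 - 24 l$ ($y{\left(l \right)} = \left(22 - 23 l\right) - l = 22 - 24 l$)
$\frac{y{\left(-8 \right)}}{580} = \frac{22 - -192}{580} = \left(22 + 192\right) \frac{1}{580} = 214 \cdot \frac{1}{580} = \frac{107}{290}$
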